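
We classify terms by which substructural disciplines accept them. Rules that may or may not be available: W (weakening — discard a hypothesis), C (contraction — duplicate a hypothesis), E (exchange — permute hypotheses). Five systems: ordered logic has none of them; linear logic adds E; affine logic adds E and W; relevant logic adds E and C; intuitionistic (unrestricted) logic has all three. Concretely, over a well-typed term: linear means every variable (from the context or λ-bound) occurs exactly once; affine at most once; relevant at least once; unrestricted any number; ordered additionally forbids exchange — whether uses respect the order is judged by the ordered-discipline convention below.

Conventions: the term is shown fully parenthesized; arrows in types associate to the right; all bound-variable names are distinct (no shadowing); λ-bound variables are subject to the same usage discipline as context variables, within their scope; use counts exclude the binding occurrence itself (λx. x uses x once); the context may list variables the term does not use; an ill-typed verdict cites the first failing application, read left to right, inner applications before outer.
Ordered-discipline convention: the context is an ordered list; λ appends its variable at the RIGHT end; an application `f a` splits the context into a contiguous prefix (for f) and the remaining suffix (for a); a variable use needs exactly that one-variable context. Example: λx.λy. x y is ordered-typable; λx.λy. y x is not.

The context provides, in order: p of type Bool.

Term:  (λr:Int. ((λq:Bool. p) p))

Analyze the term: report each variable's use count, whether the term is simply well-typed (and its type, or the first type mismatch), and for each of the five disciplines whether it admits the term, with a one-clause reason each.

use counts: p: 2; r (λ-bound): 0; q (λ-bound): 0
use order (left to right): p, p
typing: the term checks, with type Int -> Bool
ordered: ✗ — p ×2 used more than once (contraction); r, q left unused
linear: ✗ — p ×2 used more than once (contraction); r, q left unused
affine: ✗ — p ×2 used more than once (contraction)
relevant: ✗ — r, q left unused
unrestricted: ✓ — well-typed at Int -> Bool; no restrictions here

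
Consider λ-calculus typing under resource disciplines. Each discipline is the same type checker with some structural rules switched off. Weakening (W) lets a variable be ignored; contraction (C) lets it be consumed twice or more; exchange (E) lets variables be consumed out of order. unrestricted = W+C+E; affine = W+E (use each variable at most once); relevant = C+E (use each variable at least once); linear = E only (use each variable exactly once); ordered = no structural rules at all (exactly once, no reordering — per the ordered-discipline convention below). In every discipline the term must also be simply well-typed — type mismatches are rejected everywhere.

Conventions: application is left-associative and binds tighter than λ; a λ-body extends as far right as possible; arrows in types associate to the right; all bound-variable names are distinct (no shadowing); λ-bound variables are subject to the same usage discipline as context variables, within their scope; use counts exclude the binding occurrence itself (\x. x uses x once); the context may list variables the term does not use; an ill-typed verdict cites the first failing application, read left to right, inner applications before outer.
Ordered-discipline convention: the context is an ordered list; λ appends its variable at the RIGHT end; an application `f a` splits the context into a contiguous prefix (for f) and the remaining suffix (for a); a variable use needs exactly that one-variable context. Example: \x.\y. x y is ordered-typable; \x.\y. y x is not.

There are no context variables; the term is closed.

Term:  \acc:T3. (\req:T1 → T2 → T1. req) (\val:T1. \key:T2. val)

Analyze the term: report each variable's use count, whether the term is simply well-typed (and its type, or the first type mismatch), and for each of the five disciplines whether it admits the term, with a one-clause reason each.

counts: acc (λ-bound): 0, req (λ-bound): 1, val (λ-bound): 1, key (λ-bound): 0
use order (left to right): req, val
typing: well-typed — term : T3 → T1 → T2 → T1
ordered: ✗, unused: acc, key — weakening required
linear: ✗, unused: acc, key — weakening required
affine: ✓, none of acc, req, val, key used more than once
relevant: ✗, unused: acc, key — weakening required
unrestricted: ✓, well-typed at T3 → T1 → T2 → T1; no restrictions here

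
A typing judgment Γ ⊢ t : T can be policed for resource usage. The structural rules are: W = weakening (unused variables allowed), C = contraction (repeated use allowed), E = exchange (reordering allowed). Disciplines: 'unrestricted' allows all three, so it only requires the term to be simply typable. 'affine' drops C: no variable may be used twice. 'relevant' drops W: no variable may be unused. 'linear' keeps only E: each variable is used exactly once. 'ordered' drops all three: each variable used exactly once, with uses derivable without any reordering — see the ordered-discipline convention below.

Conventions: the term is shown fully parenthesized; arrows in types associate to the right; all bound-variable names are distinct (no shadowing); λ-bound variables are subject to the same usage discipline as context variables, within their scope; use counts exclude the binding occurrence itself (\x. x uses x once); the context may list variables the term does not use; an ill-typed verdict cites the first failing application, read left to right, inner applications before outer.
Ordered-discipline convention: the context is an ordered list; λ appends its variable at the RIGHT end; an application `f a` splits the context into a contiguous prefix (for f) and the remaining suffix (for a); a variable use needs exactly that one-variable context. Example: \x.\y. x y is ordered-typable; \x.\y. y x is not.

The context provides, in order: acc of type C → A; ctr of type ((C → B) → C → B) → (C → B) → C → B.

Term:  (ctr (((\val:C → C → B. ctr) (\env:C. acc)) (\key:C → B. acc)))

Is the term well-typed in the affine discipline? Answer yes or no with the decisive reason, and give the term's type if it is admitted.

no — the type mismatch rejects it
counts: acc=2, ctr=2, val (bound)=0, env (bound)=0, key (bound)=0
order of uses: ctr, ctr, acc, acc
typing: ill-typed: argument of type C → C → A where C → C → B is required
summary: ordered ✗ · linear ✗ · affine ✗ · relevant ✗ · unrestricted ✗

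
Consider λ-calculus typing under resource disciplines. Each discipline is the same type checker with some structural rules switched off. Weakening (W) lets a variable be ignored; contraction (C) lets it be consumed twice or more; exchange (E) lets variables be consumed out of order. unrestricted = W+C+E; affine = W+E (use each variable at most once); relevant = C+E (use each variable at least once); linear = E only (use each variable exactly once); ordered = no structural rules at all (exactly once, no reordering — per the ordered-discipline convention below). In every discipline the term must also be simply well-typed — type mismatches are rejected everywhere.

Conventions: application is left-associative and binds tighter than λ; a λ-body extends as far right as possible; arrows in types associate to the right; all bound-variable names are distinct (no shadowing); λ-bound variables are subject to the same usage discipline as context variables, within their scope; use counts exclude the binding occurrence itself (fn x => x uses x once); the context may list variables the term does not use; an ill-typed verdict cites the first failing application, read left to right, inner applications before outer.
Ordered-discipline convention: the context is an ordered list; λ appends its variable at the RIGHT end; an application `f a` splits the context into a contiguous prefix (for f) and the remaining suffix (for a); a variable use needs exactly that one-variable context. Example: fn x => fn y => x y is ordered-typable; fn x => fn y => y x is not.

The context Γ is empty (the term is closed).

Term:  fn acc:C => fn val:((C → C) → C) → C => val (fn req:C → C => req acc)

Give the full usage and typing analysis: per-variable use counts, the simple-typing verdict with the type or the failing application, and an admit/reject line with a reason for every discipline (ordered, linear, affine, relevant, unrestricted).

use counts: acc [bound] ×1, val [bound] ×1, req [bound] ×1
order of uses: val, req, acc
typing: the term checks, with type C → (((C → C) → C) → C) → C
ordered: ✗ — no contiguous prefix/suffix split fits val, req, acc
linear: ✓ — each of acc, val, req used exactly once
affine: ✓ — at most one use each (acc, val, req)
relevant: ✓ — at least one use each (acc, val, req)
unrestricted: ✓ — typability at C → (((C → C) → C) → C) → C is all that's needed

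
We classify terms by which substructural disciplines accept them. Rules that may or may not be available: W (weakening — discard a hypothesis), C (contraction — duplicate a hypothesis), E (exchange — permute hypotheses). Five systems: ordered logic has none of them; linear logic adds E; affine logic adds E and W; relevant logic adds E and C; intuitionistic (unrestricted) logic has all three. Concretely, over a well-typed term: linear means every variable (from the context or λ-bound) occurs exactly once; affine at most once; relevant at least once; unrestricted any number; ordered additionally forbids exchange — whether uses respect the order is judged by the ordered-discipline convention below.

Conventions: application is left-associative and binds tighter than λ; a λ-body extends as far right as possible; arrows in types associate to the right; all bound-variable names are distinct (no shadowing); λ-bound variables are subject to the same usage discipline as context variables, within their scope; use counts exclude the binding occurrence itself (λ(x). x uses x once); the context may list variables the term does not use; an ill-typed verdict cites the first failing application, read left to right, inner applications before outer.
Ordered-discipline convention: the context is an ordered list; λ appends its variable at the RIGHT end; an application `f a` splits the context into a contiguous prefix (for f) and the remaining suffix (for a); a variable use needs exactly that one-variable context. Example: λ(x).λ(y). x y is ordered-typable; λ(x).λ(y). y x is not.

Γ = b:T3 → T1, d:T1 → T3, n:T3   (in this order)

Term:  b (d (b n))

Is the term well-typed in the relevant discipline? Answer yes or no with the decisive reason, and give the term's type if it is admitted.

yes — none of b, d, n goes unused; term : T1
variable uses: b: 2; d: 1; n: 1
left-to-right use order: b, d, b, n
typing: well-typed at T1
per-discipline verdicts: ordered ✗; linear ✗; affine ✗; relevant ✓; unrestricted ✓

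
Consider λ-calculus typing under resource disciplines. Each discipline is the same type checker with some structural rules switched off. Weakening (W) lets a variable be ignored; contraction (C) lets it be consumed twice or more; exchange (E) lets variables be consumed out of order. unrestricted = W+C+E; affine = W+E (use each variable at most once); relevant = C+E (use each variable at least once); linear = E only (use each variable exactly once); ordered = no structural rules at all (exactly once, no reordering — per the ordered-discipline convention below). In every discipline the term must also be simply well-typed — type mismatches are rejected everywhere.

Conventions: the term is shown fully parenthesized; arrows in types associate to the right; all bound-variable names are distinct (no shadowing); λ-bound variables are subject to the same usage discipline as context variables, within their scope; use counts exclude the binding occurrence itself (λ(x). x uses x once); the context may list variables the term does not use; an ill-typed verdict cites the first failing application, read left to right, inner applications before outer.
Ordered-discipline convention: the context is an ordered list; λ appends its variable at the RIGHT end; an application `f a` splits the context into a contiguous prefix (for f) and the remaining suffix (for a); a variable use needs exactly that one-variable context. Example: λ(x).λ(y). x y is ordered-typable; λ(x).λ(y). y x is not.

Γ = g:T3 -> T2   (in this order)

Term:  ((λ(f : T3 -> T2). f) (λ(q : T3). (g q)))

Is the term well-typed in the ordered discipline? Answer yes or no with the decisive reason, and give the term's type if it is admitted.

yes — g, f, q: once each, no exchange needed; term : T3 -> T2
variable uses: g: 1×; f [bound]: 1×; q [bound]: 1×
use order (left to right): f, g, q
typing: well-typed at T3 -> T2
all disciplines: ordered ✓; linear ✓; affine ✓; relevant ✓; unrestricted ✓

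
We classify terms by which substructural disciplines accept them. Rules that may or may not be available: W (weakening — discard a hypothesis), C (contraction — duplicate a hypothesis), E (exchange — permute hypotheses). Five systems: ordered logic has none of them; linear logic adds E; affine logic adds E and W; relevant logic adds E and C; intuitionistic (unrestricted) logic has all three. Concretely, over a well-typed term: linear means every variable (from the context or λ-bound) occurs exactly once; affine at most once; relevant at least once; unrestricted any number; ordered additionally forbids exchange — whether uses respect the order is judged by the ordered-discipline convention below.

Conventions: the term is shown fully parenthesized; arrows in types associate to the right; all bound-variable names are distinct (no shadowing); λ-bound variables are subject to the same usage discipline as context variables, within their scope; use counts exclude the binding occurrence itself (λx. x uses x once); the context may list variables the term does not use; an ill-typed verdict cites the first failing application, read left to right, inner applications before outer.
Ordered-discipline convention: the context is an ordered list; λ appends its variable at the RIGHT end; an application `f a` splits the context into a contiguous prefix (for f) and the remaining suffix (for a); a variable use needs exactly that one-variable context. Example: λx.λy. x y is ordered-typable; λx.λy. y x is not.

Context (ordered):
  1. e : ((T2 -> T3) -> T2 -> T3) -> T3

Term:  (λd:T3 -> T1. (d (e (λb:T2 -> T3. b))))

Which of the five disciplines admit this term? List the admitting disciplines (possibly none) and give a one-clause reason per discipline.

admitted in: linear, affine, relevant, unrestricted
counts: e: 1×; d [bound]: 1×; b [bound]: 1×
use order (left to right): d, e, b
typing: the term checks, with type (T3 -> T1) -> T1
ordered ✗ (no contiguous prefix/suffix split fits d, e, b)
linear ✓ (single use per variable (e, d, b))
affine ✓ (none of e, d, b used more than once)
relevant ✓ (at least one use each (e, d, b))
unrestricted ✓ (simply typable at (T3 -> T1) -> T1; W, C, E all held)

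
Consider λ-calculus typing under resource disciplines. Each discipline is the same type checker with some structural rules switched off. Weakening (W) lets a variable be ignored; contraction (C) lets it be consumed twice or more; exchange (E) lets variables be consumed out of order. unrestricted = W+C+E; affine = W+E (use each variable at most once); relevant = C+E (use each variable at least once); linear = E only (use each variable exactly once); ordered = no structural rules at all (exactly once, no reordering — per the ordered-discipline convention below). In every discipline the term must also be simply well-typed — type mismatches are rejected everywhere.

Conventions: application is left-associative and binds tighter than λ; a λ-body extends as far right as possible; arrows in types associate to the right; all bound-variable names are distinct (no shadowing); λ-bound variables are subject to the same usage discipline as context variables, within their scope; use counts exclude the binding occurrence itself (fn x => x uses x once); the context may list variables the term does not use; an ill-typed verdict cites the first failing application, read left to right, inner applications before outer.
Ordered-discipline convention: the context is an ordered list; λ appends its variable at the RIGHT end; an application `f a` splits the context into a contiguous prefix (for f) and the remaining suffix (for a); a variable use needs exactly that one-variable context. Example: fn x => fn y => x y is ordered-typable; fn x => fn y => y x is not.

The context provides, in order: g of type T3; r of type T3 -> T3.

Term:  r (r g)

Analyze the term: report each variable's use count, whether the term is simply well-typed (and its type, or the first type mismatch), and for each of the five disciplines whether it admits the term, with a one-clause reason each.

counts: g: 1×, r: 2×
order of uses: r, r, g
typing: the term checks, with type T3
ordered: ✗ — repeated use of r ×2
linear: ✗ — repeated use of r ×2
affine: ✗ — repeated use of r ×2
relevant: ✓ — g, r: all used, weakening unneeded
unrestricted: ✓ — type-checks (T3) and nothing is barred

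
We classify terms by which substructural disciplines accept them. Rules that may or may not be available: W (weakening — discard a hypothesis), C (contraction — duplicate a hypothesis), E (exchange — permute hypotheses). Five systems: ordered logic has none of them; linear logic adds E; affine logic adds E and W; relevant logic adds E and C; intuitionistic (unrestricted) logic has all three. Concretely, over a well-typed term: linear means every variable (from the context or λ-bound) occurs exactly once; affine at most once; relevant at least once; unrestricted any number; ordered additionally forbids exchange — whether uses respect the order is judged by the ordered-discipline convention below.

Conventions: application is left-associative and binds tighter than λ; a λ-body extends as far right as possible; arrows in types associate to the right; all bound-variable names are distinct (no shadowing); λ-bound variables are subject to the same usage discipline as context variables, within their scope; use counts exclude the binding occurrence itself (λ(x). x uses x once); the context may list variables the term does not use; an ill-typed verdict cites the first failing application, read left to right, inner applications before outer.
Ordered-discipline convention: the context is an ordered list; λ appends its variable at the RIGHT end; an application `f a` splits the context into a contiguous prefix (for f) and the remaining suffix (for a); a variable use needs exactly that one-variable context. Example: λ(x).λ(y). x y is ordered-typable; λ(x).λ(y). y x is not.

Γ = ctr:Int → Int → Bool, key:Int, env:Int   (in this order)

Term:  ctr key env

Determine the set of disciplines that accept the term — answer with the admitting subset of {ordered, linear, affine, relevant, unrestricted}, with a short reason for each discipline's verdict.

admitted in: ordered, linear, affine, relevant, unrestricted
usage: ctr: 1; key: 1; env: 1
order of uses: ctr, key, env
typing: well-typed at Bool
ordered: ✓, ctr, key, env: once each, no exchange needed
linear: ✓, ctr, key, env: one use apiece
affine: ✓, at most one use each (ctr, key, env)
relevant: ✓, none of ctr, key, env goes unused
unrestricted: ✓, well-typed at Bool; no restrictions here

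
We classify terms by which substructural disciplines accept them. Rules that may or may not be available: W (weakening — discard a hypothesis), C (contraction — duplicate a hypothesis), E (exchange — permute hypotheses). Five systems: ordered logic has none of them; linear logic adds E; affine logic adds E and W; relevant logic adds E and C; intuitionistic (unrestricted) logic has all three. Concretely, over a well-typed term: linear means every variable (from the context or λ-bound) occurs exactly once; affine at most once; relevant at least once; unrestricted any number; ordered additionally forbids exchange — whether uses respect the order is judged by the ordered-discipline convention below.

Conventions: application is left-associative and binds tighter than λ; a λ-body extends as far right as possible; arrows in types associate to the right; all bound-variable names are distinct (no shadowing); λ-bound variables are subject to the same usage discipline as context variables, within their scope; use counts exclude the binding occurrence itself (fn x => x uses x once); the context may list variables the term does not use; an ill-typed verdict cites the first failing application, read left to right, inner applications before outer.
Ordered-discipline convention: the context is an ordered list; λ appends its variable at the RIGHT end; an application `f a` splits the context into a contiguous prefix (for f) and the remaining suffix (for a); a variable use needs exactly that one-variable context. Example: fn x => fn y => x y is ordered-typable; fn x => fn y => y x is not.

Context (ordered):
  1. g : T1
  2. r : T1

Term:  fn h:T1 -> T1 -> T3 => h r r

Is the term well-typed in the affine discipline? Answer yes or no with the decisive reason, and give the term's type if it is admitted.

no — uses contraction: r ×2
use counts: g: 0; r: 2; h (λ-bound): 1
order of uses: h, r, r
typing: the term checks, with type (T1 -> T1 -> T3) -> T3
per-discipline verdicts: ordered ✗, linear ✗, affine ✗, relevant ✗, unrestricted ✓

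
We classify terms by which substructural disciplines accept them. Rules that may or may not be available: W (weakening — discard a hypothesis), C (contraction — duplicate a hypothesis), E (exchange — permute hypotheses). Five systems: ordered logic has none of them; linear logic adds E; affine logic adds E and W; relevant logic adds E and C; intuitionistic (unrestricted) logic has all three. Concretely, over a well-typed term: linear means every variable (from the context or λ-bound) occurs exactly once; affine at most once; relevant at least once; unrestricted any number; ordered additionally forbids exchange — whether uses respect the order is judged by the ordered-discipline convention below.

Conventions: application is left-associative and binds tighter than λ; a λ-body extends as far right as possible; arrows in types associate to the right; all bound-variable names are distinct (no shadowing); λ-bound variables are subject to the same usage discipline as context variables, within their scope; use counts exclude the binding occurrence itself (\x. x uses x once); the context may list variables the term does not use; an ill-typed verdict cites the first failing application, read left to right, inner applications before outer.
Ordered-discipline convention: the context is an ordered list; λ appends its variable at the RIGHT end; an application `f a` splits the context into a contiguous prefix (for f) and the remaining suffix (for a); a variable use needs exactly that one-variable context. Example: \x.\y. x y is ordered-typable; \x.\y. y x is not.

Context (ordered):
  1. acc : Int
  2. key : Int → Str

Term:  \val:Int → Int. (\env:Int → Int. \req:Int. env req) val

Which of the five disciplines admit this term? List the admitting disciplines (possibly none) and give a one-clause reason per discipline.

admitted by: affine, unrestricted
counts: acc=0, key=0, val [bound]=1, env [bound]=1, req [bound]=1
left-to-right use order: env, req, val
typing: well-typed at (Int → Int) → Int → Int
ordered: ✗ — acc, key left unused
linear: ✗ — acc, key left unused
affine: ✓ — at most one use each (acc, key, val, env, req)
relevant: ✗ — acc, key left unused
unrestricted: ✓ — type-checks ((Int → Int) → Int → Int) and nothing is barred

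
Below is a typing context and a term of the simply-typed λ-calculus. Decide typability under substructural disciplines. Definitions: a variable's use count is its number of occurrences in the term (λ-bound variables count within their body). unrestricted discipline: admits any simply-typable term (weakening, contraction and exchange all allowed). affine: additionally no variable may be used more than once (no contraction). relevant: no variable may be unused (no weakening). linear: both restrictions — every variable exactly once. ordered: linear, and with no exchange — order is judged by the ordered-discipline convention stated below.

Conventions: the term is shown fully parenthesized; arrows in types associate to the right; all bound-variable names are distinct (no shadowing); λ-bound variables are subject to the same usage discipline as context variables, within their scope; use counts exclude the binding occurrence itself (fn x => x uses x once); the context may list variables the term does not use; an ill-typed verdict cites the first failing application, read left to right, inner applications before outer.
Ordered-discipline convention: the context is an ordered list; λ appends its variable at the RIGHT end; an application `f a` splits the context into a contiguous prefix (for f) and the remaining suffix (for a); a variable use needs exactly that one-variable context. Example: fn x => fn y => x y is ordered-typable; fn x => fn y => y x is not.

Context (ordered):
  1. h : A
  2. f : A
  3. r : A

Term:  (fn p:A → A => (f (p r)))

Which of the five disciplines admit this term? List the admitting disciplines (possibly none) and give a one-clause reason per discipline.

admitted in: none
use counts: h: 0, f: 1, r: 1, p (λ-bound): 1
order of uses: f, p, r
typing: ill-typed: applying a non-function (A)
ordered ✗ (a type mismatch blocks all five)
linear ✗ (the type mismatch rejects it)
affine ✗ (not simply typable)
relevant ✗ (fails simple typing)
unrestricted ✗ (a type mismatch blocks all five)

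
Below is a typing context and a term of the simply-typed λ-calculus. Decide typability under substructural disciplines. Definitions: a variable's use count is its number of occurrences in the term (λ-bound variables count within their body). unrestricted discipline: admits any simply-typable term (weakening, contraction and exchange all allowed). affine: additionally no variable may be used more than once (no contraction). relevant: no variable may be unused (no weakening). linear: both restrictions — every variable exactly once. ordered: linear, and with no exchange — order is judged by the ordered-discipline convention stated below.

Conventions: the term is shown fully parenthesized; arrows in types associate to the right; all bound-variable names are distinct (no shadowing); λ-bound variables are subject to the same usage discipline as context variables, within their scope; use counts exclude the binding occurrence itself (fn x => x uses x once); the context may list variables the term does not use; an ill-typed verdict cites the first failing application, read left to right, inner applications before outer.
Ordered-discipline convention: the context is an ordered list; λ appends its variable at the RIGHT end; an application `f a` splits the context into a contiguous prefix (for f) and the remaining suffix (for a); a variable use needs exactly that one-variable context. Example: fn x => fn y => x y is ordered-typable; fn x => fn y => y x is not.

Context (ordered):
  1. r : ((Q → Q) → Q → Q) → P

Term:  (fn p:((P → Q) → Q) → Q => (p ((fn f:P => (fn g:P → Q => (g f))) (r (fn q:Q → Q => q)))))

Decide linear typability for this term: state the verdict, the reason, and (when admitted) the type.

yes — single use per variable (r, p, f, g, q); term : (((P → Q) → Q) → Q) → Q
counts: r: 1, p [bound]: 1, f [bound]: 1, g [bound]: 1, q [bound]: 1
uses in reading order: p, g, f, r, q
typing: ✓ — (((P → Q) → Q) → Q) → Q
all disciplines: ordered ✗ | linear ✓ | affine ✓ | relevant ✓ | unrestricted ✓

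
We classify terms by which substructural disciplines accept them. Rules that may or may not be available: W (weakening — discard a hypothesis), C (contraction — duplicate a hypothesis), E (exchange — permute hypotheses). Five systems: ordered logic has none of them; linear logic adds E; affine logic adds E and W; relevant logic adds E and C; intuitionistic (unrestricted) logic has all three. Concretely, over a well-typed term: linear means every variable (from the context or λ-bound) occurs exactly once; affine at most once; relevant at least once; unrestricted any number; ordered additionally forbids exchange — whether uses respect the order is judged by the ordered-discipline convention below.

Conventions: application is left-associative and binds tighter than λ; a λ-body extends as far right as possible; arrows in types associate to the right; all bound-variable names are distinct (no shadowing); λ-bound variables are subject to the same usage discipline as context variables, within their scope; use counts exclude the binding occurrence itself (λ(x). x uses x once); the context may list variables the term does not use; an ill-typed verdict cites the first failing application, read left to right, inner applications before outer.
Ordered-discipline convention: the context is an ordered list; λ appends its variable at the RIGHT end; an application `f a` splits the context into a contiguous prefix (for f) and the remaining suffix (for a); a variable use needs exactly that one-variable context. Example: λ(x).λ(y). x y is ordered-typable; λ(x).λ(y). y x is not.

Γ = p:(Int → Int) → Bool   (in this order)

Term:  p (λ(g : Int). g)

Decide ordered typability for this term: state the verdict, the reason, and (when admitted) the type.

yes — p, g once each; derivable with no W/C/E; term : Bool
counts: p ×1; g (bound) ×1
order of uses: p, g
typing: well-typed at Bool
per-discipline verdicts: ordered ✓ · linear ✓ · affine ✓ · relevant ✓ · unrestricted ✓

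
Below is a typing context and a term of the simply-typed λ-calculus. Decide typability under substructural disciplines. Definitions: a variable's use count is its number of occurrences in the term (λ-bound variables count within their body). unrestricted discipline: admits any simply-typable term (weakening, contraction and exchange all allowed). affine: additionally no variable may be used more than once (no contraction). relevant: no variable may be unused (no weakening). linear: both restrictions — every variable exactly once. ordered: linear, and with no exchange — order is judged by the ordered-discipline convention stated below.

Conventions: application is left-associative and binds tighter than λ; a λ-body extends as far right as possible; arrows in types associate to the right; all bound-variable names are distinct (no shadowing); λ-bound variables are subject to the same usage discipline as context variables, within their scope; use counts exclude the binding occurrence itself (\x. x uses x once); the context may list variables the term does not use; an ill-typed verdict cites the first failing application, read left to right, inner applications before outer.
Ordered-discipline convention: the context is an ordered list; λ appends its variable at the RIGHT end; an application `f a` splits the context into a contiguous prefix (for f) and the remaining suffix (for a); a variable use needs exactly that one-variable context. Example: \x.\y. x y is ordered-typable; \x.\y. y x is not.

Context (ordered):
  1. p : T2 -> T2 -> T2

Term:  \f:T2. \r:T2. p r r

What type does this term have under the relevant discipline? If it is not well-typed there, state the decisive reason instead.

not well-typed under relevant — f left unused
use counts: p: 1×; f (λ-bound): 0×; r (λ-bound): 2×
left-to-right use order: p, r, r
typing: well-typed — term : T2 -> T2 -> T2
summary: ordered ✗ · linear ✗ · affine ✗ · relevant ✗ · unrestricted ✓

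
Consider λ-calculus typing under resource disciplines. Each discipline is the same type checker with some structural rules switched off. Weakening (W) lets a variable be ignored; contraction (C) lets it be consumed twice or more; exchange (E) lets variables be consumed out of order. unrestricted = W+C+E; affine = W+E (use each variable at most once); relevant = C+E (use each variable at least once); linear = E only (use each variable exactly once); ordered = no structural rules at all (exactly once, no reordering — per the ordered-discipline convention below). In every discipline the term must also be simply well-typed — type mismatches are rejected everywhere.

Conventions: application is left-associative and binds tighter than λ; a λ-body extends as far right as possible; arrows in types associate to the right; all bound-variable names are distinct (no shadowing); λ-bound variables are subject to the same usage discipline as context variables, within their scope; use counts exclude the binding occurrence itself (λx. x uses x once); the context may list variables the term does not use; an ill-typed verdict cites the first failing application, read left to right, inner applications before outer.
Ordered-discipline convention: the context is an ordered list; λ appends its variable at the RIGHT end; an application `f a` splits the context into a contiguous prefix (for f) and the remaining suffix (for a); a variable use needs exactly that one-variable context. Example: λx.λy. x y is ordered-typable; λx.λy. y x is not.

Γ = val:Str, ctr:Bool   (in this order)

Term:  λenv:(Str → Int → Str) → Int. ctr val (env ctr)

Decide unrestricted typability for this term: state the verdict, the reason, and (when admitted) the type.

no — not simply typable
usage: val=1; ctr=2; env (bound)=1
order of uses: ctr, val, env, ctr
typing: ill-typed: applying a non-function (Bool)
summary: ordered ✗, linear ✗, affine ✗, relevant ✗, unrestricted ✗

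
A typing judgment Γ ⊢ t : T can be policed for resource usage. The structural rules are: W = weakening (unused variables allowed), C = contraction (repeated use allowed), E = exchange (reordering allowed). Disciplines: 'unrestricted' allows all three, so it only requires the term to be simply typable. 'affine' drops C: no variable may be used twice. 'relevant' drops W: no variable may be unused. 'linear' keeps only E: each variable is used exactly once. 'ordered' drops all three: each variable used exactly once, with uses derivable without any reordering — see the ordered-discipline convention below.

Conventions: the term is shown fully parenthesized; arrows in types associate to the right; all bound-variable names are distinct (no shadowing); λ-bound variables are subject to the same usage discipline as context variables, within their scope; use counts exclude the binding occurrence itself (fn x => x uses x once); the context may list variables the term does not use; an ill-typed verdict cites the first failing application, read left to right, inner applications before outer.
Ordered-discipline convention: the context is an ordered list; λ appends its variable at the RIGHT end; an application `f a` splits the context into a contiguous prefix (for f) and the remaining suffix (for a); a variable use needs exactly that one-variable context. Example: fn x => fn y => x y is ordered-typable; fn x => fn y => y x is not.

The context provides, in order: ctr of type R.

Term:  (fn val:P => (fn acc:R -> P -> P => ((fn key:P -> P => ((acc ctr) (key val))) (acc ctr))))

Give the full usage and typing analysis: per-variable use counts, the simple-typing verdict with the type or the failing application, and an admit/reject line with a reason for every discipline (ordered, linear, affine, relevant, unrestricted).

use counts: ctr: 2×, val (λ-bound): 1×, acc (λ-bound): 2×, key (λ-bound): 1×
order of uses: acc, ctr, key, val, acc, ctr
typing: ✓ — P -> (R -> P -> P) -> P
ordered: ✗ — needs contraction — ctr ×2, acc ×2
linear: ✗ — needs contraction — ctr ×2, acc ×2
affine: ✗ — needs contraction — ctr ×2, acc ×2
relevant: ✓ — at least one use each (ctr, val, acc, key)
unrestricted: ✓ — type-checks (P -> (R -> P -> P) -> P) and nothing is barred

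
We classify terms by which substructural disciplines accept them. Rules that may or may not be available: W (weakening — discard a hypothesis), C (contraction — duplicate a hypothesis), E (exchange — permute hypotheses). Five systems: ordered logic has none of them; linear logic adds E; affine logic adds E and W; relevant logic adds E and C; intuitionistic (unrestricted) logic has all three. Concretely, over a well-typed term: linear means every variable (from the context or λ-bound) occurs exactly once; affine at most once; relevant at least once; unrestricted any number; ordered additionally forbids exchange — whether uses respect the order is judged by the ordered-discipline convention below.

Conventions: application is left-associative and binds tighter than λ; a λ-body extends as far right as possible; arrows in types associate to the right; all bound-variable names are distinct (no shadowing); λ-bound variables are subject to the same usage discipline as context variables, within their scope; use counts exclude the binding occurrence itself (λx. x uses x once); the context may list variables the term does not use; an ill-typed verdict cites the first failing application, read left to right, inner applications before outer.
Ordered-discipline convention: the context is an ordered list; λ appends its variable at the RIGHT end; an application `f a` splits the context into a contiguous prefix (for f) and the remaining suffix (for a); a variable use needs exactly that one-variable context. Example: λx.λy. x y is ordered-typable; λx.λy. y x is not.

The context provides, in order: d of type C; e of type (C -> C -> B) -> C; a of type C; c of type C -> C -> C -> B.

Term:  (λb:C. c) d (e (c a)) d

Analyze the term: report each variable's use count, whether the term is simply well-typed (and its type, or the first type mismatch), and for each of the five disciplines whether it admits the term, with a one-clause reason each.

usage: d=2, e=1, a=1, c=2, b [bound]=0
uses in reading order: c, d, e, c, a, d
typing: ✓ — C -> B
ordered ✗ (needs contraction — d ×2, c ×2; b never used (weakening))
linear ✗ (needs contraction — d ×2, c ×2; b never used (weakening))
affine ✗ (needs contraction — d ×2, c ×2)
relevant ✗ (b never used (weakening))
unrestricted ✓ (well-typed at C -> B; no restrictions here)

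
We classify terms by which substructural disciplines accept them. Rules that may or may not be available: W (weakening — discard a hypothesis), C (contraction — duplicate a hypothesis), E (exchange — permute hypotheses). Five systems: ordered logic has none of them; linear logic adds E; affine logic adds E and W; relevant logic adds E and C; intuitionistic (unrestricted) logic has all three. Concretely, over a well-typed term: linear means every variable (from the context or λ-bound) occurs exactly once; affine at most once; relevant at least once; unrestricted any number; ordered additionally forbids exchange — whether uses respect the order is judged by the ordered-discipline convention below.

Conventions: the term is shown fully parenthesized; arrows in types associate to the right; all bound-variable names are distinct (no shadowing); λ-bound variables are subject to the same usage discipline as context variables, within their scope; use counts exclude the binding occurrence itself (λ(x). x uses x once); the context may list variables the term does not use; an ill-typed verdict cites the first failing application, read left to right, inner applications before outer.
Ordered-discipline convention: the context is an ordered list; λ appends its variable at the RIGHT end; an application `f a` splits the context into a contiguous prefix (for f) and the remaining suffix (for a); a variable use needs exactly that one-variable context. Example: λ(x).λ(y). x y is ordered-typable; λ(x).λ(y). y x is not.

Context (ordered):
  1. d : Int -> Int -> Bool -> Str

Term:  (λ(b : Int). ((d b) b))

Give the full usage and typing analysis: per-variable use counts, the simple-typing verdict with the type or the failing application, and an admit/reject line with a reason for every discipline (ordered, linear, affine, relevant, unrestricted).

counts: d ×1; b (bound) ×2
uses in reading order: d, b, b
typing: well-typed at Int -> Bool -> Str
ordered ✗ (uses contraction: b ×2)
linear ✗ (uses contraction: b ×2)
affine ✗ (uses contraction: b ×2)
relevant ✓ (d, b: all used, weakening unneeded)
unrestricted ✓ (simply typable at Int -> Bool -> Str; W, C, E all held)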